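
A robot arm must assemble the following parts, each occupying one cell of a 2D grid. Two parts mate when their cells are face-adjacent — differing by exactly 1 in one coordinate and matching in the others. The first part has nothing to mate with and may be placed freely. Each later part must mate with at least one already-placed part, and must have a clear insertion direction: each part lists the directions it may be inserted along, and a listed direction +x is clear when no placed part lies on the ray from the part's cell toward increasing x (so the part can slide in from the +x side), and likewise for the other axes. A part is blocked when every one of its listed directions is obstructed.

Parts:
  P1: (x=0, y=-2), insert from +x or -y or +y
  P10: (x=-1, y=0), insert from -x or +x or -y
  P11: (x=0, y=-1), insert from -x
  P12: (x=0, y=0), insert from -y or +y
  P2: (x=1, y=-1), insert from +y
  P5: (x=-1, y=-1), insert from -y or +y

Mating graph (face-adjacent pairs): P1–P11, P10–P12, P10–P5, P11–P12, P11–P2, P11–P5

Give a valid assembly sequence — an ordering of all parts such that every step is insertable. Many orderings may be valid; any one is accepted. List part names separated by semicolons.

1. P12@(0, 0) [-y clear] — {P12}
2. P11@(0, -1) [-x clear] — {P11, P12}
3. P5@(-1, -1) [-y clear] — {P11, P12, P5}
4. P2@(1, -1) [+y clear] — {P11, P12, P2, P5}
5. P10@(-1, 0) [-x clear] — {P10, P11, P12, P2, P5}
6. P1@(0, -2) [+x clear] — {P1, P10, P11, P12, P2, P5}

P12; P11; P5; P2; P10; P1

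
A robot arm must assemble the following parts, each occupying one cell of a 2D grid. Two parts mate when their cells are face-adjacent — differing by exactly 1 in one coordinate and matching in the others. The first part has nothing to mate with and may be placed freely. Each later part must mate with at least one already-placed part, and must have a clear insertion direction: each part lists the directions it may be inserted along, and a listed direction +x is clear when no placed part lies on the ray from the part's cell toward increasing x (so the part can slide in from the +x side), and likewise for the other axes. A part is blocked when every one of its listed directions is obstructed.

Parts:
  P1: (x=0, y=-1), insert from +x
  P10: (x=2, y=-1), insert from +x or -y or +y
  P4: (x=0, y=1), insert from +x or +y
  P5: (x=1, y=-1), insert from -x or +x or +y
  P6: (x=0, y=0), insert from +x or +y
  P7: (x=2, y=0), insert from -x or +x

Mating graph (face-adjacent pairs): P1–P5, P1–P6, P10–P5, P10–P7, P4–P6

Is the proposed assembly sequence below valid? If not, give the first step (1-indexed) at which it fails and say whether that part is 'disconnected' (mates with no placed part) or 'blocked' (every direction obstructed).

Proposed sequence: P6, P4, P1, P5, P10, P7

1. P6@(0, 0) [+x clear] — {P6}
2. P4@(0, 1) [+x clear] — {P4, P6}
3. P1@(0, -1) [+x clear] — {P1, P4, P6}
4. P5@(1, -1) [+x clear] — {P1, P4, P5, P6}
5. P10@(2, -1) [+x clear] — {P1, P10, P4, P5, P6}
6. P7@(2, 0) [+x clear] — {P1, P10, P4, P5, P6, P7}

Valid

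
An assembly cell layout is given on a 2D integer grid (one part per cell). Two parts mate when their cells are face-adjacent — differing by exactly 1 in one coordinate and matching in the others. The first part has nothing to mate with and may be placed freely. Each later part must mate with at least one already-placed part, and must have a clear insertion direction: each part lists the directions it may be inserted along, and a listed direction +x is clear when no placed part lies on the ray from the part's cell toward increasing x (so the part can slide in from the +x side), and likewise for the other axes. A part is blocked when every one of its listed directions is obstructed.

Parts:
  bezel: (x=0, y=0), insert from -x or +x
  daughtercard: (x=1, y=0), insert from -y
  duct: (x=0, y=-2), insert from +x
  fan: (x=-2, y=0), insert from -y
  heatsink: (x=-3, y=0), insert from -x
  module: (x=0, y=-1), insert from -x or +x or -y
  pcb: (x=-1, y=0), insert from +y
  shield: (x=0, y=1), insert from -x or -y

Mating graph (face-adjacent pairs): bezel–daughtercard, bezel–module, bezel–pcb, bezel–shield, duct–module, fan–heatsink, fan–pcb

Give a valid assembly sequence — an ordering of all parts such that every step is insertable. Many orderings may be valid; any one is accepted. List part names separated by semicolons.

daughtercard; bezel; shield; module; duct; pcb; fan; heatsink

1. daughtercard@(1, 0) [-y clear] — {daughtercard}
2. bezel@(0, 0) [-x clear] — {bezel, daughtercard}
3. shield@(0, 1) [-x clear] — {bezel, daughtercard, shield}
4. module@(0, -1) [-x clear] — {bezel, daughtercard, module, shield}
5. duct@(0, -2) [+x clear] — {bezel, daughtercard, duct, module, shield}
6. pcb@(-1, 0) [+y clear] — {bezel, daughtercard, duct, module, pcb, shield}
7. fan@(-2, 0) [-y clear] — {bezel, daughtercard, duct, fan, module, pcb, shield}
8. heatsink@(-3, 0) [-x clear] — {bezel, daughtercard, duct, fan, heatsink, module, pcb, shield}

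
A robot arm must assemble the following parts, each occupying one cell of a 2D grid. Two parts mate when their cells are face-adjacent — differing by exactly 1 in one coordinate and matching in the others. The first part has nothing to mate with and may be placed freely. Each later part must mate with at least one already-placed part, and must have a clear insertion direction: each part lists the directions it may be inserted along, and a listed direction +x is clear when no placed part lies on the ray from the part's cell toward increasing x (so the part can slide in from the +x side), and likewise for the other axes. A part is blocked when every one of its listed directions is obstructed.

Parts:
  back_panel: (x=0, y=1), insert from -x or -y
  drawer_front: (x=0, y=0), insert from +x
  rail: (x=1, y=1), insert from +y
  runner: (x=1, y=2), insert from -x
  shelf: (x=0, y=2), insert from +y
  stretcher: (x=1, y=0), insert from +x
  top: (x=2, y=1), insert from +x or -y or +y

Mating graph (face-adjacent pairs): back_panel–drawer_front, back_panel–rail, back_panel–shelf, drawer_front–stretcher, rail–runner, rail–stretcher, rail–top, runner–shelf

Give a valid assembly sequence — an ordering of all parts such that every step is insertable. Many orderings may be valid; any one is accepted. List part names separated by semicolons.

1. top@(2, 1) [+x clear] — {top}
2. rail@(1, 1) [+y clear] — {rail, top}
3. runner@(1, 2) [-x clear] — {rail, runner, top}
4. back_panel@(0, 1) [-x clear] — {back_panel, rail, runner, top}
5. drawer_front@(0, 0) [+x clear] — {back_panel, drawer_front, rail, runner, top}
6. stretcher@(1, 0) [+x clear] — {back_panel, drawer_front, rail, runner, stretcher, top}
7. shelf@(0, 2) [+y clear] — {back_panel, drawer_front, rail, runner, shelf, stretcher, top}

top; rail; runner; back_panel; drawer_front; stretcher; shelf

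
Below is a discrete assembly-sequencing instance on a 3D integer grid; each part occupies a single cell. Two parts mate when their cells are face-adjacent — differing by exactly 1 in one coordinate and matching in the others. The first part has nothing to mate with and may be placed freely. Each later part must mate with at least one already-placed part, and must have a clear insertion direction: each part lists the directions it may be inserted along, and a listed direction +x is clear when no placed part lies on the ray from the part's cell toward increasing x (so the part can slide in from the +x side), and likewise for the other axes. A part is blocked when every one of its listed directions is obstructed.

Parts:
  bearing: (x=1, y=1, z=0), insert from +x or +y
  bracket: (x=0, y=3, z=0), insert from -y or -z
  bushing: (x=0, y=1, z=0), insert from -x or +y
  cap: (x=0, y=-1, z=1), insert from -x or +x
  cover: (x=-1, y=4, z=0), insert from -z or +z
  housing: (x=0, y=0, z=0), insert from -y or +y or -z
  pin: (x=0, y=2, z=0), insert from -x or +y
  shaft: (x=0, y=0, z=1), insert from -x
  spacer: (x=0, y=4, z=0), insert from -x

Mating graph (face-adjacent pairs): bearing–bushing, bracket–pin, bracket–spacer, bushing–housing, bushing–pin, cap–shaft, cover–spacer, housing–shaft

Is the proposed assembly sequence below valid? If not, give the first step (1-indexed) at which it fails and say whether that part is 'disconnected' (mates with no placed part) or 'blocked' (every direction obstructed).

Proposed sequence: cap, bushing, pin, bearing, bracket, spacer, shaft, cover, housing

Invalid at step 2 (disconnected)

1. cap@(0, -1, 1) [-x clear] — {cap}
2. bushing@(0, 1, 0) — no placed neighbour ⇒ disconnected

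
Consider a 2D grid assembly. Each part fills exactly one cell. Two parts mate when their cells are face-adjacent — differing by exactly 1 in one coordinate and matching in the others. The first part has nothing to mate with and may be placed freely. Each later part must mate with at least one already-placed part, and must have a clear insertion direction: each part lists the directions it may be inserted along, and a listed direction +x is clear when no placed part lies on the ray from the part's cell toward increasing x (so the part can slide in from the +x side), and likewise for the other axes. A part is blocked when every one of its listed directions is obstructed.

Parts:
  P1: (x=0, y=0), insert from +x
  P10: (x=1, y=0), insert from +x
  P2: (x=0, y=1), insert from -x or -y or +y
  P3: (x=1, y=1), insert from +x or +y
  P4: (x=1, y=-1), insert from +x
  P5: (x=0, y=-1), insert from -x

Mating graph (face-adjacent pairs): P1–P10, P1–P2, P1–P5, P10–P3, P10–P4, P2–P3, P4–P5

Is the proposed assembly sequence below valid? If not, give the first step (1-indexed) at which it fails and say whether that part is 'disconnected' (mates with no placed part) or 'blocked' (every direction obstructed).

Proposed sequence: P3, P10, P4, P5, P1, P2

1. P3@(1, 1) [+x clear] — {P3}
2. P10@(1, 0) [+x clear] — {P10, P3}
3. P4@(1, -1) [+x clear] — {P10, P3, P4}
4. P5@(0, -1) [-x clear] — {P10, P3, P4, P5}
5. P1@(0, 0) — +x all obstructed ⇒ blocked

Invalid at step 5 (blocked)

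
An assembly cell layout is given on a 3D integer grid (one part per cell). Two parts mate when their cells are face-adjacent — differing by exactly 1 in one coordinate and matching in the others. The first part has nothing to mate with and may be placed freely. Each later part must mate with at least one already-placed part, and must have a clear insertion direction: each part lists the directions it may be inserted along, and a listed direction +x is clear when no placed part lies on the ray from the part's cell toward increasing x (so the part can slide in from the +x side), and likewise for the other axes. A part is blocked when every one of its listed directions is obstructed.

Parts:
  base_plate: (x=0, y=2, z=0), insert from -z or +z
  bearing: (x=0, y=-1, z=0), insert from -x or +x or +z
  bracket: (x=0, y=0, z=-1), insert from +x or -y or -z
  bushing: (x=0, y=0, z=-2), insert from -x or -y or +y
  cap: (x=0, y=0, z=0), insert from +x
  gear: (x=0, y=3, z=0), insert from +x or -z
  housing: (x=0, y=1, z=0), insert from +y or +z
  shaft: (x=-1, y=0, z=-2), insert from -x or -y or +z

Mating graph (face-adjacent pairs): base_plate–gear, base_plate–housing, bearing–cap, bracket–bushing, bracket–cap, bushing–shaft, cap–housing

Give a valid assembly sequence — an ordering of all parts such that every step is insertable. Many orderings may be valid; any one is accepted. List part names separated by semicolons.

1. shaft@(-1, 0, -2) [-x clear] — {shaft}
2. bushing@(0, 0, -2) [-y clear] — {bushing, shaft}
3. bracket@(0, 0, -1) [+x clear] — {bracket, bushing, shaft}
4. cap@(0, 0, 0) [+x clear] — {bracket, bushing, cap, shaft}
5. bearing@(0, -1, 0) [-x clear] — {bearing, bracket, bushing, cap, shaft}
6. housing@(0, 1, 0) [+y clear] — {bearing, bracket, bushing, cap, housing, shaft}
7. base_plate@(0, 2, 0) [-z clear] — {base_plate, bearing, bracket, bushing, cap, housing, shaft}
8. gear@(0, 3, 0) [+x clear] — {base_plate, bearing, bracket, bushing, cap, gear, housing, shaft}

shaft; bushing; bracket; cap; bearing; housing; base_plate; gear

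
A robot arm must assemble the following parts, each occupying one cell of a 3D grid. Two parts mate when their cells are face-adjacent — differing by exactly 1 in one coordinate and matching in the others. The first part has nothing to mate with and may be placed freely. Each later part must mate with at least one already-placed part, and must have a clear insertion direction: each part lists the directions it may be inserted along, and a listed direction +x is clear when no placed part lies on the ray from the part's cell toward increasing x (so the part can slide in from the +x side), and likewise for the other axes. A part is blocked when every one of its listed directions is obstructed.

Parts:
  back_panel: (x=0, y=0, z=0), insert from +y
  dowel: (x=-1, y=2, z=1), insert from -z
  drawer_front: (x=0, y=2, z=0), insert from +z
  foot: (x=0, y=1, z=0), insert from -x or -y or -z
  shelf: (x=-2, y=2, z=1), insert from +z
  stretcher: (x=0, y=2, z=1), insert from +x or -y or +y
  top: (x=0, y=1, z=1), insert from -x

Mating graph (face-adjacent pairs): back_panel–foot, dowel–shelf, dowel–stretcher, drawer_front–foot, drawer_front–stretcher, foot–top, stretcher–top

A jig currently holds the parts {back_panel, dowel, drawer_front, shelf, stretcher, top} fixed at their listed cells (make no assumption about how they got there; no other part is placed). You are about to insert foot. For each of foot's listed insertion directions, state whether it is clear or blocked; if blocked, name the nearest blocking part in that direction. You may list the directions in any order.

-x: clear; -y: blocked by back_panel; -z: clear

-x: ray from foot(0, 1, 0) has no placed part ⇒ clear
-y: nearest on ray is back_panel@(0, 0, 0) ⇒ blocked
-z: ray from foot(0, 1, 0) has no placed part ⇒ clear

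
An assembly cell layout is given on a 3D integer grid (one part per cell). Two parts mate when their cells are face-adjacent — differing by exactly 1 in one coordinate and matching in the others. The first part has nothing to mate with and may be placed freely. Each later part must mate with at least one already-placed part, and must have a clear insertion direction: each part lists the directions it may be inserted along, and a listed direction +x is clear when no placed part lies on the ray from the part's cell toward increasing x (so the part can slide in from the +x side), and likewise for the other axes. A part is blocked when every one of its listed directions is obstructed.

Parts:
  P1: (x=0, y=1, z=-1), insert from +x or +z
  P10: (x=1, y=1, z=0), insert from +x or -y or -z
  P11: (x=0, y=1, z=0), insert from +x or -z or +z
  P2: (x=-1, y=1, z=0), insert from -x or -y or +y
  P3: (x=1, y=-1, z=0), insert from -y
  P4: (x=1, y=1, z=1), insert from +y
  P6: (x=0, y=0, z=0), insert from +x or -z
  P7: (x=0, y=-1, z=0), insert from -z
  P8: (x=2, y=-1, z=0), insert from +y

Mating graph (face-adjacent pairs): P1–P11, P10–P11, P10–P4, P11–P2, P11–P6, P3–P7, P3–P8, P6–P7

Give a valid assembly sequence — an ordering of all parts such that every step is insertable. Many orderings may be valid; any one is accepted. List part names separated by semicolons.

1. P7@(0, -1, 0) [-z clear] — {P7}
2. P6@(0, 0, 0) [+x clear] — {P6, P7}
3. P11@(0, 1, 0) [+x clear] — {P11, P6, P7}
4. P2@(-1, 1, 0) [-x clear] — {P11, P2, P6, P7}
5. P10@(1, 1, 0) [+x clear] — {P10, P11, P2, P6, P7}
6. P4@(1, 1, 1) [+y clear] — {P10, P11, P2, P4, P6, P7}
7. P3@(1, -1, 0) [-y clear] — {P10, P11, P2, P3, P4, P6, P7}
8. P8@(2, -1, 0) [+y clear] — {P10, P11, P2, P3, P4, P6, P7, P8}
9. P1@(0, 1, -1) [+x clear] — {P1, P10, P11, P2, P3, P4, P6, P7, P8}

P7; P6; P11; P2; P10; P4; P3; P8; P1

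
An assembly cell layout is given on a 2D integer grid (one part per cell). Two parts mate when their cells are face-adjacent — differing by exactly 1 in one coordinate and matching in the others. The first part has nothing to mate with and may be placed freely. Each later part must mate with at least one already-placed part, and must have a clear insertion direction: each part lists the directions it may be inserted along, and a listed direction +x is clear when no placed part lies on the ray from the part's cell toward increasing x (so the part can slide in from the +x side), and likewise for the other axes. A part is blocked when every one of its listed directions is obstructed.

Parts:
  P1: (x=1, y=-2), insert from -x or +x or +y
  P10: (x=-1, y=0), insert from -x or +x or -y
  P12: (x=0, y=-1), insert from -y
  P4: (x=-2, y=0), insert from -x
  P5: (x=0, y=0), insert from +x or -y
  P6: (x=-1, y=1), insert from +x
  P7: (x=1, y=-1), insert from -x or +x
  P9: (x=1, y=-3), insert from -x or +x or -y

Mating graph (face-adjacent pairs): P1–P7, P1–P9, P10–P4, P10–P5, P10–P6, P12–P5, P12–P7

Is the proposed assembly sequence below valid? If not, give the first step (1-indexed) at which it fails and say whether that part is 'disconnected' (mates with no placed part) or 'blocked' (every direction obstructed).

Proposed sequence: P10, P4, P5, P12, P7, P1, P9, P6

1. P10@(-1, 0) [-x clear] — {P10}
2. P4@(-2, 0) [-x clear] — {P10, P4}
3. P5@(0, 0) [+x clear] — {P10, P4, P5}
4. P12@(0, -1) [-y clear] — {P10, P12, P4, P5}
5. P7@(1, -1) [+x clear] — {P10, P12, P4, P5, P7}
6. P1@(1, -2) [-x clear] — {P1, P10, P12, P4, P5, P7}
7. P9@(1, -3) [-x clear] — {P1, P10, P12, P4, P5, P7, P9}
8. P6@(-1, 1) [+x clear] — {P1, P10, P12, P4, P5, P6, P7, P9}

Valid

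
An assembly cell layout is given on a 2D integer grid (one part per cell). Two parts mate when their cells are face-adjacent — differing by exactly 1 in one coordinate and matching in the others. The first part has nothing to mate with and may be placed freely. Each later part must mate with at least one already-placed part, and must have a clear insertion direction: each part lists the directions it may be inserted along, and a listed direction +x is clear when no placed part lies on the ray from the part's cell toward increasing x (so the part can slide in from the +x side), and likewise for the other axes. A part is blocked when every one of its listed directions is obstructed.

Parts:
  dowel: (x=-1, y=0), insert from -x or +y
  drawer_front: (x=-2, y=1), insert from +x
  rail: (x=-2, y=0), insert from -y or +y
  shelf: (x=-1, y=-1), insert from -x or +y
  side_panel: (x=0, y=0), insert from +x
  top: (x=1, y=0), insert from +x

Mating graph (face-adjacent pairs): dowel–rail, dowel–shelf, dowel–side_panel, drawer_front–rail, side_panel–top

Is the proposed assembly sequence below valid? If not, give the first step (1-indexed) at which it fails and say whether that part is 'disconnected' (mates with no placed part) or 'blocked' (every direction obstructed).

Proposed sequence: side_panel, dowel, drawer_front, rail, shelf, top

1. side_panel@(0, 0) [+x clear] — {side_panel}
2. dowel@(-1, 0) [-x clear] — {dowel, side_panel}
3. drawer_front@(-2, 1) — no placed neighbour ⇒ disconnected

Invalid at step 3 (disconnected)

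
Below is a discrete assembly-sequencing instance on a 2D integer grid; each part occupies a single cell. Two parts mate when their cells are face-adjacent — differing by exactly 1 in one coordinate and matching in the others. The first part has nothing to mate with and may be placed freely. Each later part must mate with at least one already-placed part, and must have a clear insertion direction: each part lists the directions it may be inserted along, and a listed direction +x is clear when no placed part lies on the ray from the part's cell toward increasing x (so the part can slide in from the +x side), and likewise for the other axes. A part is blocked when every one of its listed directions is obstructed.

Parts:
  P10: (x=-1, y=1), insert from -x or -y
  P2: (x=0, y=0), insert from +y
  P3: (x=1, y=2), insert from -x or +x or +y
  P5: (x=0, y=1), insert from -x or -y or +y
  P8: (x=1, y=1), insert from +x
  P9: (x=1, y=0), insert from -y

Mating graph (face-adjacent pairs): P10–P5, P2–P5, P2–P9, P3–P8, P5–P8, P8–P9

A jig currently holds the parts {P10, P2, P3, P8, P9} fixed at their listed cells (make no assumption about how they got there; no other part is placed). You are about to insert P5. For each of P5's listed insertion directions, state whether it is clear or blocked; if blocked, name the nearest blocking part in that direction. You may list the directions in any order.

+y: clear; -x: blocked by P10; -y: blocked by P2

-x: nearest on ray is P10@(-1, 1) ⇒ blocked
-y: nearest on ray is P2@(0, 0) ⇒ blocked
+y: ray from P5(0, 1) has no placed part ⇒ clear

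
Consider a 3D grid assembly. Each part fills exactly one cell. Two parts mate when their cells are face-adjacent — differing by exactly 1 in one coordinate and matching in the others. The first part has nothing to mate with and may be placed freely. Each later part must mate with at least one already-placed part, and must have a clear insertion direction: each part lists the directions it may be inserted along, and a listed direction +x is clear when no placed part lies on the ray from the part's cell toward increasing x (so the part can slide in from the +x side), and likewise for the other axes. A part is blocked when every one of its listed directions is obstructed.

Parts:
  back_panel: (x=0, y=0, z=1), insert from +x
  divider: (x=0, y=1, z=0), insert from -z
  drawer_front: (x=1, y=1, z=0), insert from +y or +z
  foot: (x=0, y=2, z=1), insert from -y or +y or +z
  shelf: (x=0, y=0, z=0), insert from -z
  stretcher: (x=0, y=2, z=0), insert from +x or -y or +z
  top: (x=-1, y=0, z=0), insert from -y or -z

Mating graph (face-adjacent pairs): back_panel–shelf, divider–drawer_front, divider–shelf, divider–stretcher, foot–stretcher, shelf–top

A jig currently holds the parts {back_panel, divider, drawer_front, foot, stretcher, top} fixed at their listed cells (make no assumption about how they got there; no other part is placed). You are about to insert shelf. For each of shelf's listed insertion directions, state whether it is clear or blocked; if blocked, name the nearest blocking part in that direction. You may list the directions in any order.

-z: ray from shelf(0, 0, 0) has no placed part ⇒ clear

-z: clear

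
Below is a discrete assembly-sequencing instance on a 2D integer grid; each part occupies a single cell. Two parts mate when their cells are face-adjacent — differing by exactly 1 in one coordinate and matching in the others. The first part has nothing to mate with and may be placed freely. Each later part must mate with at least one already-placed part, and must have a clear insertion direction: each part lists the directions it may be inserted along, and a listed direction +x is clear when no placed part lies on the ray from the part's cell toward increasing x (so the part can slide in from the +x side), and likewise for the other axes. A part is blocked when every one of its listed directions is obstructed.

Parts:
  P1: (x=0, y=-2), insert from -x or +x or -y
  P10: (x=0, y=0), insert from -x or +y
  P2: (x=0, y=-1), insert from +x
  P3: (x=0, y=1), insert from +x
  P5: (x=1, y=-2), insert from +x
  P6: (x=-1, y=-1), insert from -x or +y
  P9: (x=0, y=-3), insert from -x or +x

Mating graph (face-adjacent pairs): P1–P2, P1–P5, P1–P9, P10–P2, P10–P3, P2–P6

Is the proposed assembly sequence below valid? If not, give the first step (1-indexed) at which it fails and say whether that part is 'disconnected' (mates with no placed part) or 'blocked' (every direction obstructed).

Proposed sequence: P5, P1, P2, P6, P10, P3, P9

1. P5@(1, -2) [+x clear] — {P5}
2. P1@(0, -2) [-x clear] — {P1, P5}
3. P2@(0, -1) [+x clear] — {P1, P2, P5}
4. P6@(-1, -1) [-x clear] — {P1, P2, P5, P6}
5. P10@(0, 0) [-x clear] — {P1, P10, P2, P5, P6}
6. P3@(0, 1) [+x clear] — {P1, P10, P2, P3, P5, P6}
7. P9@(0, -3) [-x clear] — {P1, P10, P2, P3, P5, P6, P9}

Valid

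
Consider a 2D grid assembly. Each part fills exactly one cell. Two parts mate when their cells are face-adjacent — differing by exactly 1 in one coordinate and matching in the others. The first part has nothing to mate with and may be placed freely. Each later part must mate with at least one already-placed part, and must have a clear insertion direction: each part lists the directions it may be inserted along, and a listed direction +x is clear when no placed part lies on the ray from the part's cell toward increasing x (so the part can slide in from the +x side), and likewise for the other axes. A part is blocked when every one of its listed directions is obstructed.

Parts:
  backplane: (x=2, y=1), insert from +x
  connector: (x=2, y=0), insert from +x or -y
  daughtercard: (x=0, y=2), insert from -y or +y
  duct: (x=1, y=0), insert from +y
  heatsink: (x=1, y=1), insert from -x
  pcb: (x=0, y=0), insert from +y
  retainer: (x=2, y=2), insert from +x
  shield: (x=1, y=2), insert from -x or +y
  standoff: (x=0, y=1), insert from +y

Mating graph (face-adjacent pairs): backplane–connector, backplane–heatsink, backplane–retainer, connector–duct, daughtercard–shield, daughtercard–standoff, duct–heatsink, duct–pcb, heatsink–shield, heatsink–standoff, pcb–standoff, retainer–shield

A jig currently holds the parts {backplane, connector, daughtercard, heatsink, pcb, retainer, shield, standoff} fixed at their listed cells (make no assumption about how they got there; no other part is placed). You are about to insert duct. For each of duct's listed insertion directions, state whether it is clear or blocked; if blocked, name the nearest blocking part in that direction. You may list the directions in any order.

+y: blocked by heatsink

+y: nearest on ray is heatsink@(1, 1) ⇒ blocked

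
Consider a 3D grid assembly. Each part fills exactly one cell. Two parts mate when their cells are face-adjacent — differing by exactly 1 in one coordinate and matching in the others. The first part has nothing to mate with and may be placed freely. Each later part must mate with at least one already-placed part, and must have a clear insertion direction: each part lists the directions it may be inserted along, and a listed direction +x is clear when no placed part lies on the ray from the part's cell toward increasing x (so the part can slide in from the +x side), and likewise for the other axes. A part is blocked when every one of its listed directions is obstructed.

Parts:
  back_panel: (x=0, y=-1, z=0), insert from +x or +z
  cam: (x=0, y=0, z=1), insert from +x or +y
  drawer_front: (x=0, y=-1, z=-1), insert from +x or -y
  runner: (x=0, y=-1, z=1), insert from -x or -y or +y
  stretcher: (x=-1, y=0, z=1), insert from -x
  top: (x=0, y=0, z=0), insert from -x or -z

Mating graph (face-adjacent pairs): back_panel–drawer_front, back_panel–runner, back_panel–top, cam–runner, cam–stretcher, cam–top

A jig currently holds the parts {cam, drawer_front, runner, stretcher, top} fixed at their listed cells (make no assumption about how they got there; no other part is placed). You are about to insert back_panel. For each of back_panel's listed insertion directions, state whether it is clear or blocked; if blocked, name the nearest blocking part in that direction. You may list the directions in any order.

+x: clear; +z: blocked by runner

+x: ray from back_panel(0, -1, 0) has no placed part ⇒ clear
+z: nearest on ray is runner@(0, -1, 1) ⇒ blocked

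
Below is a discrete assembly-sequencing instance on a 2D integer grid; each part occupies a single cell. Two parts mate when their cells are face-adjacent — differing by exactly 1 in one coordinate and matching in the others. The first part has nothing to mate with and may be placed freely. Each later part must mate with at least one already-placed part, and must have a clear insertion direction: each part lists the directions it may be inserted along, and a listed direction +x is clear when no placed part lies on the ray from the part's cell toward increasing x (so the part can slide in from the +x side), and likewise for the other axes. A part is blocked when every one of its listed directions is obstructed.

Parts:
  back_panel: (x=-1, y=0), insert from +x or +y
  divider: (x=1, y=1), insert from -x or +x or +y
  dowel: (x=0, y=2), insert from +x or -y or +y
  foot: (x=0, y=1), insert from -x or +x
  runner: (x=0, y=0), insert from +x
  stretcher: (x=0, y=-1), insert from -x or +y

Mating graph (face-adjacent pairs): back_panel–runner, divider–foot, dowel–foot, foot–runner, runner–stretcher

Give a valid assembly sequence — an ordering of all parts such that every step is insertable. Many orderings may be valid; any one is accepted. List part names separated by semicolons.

foot; divider; dowel; runner; back_panel; stretcher

1. foot@(0, 1) [-x clear] — {foot}
2. divider@(1, 1) [+x clear] — {divider, foot}
3. dowel@(0, 2) [+x clear] — {divider, dowel, foot}
4. runner@(0, 0) [+x clear] — {divider, dowel, foot, runner}
5. back_panel@(-1, 0) [+y clear] — {back_panel, divider, dowel, foot, runner}
6. stretcher@(0, -1) [-x clear] — {back_panel, divider, dowel, foot, runner, stretcher}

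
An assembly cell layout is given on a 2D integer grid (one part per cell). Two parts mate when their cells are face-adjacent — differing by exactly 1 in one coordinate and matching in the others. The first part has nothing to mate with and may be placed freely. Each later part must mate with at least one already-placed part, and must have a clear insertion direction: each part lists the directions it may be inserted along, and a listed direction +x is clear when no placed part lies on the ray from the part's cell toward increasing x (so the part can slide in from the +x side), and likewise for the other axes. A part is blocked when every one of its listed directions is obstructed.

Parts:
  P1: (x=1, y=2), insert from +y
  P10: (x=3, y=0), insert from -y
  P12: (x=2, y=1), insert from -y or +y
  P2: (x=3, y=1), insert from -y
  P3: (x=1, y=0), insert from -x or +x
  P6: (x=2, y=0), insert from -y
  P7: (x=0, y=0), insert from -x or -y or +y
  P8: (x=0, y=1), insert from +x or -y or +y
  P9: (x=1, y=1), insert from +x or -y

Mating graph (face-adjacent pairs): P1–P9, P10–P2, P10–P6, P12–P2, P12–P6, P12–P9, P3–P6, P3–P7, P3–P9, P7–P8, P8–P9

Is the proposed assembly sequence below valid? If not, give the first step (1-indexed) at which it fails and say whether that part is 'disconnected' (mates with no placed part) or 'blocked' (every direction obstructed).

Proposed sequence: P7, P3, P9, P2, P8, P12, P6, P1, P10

Invalid at step 4 (disconnected)

1. P7@(0, 0) [-x clear] — {P7}
2. P3@(1, 0) [+x clear] — {P3, P7}
3. P9@(1, 1) [+x clear] — {P3, P7, P9}
4. P2@(3, 1) — no placed neighbour ⇒ disconnected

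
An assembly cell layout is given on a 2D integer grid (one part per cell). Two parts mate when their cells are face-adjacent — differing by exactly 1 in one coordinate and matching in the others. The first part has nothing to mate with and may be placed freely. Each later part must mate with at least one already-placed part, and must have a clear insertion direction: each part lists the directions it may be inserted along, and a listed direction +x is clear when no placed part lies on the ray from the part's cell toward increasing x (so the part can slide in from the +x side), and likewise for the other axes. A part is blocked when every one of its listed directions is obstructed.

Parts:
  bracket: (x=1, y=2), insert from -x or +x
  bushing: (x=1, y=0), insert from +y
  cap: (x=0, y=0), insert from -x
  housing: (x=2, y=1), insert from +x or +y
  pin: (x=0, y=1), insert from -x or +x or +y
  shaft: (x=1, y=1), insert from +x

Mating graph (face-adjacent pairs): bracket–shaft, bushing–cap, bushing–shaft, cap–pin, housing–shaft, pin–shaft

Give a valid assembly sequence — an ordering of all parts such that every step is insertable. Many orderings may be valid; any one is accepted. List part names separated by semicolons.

pin; cap; bushing; shaft; bracket; housing

1. pin@(0, 1) [-x clear] — {pin}
2. cap@(0, 0) [-x clear] — {cap, pin}
3. bushing@(1, 0) [+y clear] — {bushing, cap, pin}
4. shaft@(1, 1) [+x clear] — {bushing, cap, pin, shaft}
5. bracket@(1, 2) [-x clear] — {bracket, bushing, cap, pin, shaft}
6. housing@(2, 1) [+x clear] — {bracket, bushing, cap, housing, pin, shaft}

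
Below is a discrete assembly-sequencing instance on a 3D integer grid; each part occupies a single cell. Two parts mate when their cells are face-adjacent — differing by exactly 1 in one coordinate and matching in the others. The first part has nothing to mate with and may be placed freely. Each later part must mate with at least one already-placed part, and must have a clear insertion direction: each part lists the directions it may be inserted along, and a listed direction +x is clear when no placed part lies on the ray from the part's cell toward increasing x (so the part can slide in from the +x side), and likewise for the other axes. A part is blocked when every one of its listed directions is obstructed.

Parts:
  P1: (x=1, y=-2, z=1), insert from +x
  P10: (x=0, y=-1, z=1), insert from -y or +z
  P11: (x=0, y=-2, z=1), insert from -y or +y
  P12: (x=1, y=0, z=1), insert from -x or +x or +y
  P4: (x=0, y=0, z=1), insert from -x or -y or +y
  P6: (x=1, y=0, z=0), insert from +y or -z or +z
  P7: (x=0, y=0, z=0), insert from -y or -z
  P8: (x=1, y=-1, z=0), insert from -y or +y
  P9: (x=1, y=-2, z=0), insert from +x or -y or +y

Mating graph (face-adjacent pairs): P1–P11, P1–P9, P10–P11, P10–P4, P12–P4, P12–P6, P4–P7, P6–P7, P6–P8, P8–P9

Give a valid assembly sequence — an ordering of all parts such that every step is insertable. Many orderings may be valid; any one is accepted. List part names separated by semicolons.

1. P8@(1, -1, 0) [-y clear] — {P8}
2. P9@(1, -2, 0) [+x clear] — {P8, P9}
3. P1@(1, -2, 1) [+x clear] — {P1, P8, P9}
4. P11@(0, -2, 1) [-y clear] — {P1, P11, P8, P9}
5. P10@(0, -1, 1) [+z clear] — {P1, P10, P11, P8, P9}
6. P4@(0, 0, 1) [-x clear] — {P1, P10, P11, P4, P8, P9}
7. P12@(1, 0, 1) [+x clear] — {P1, P10, P11, P12, P4, P8, P9}
8. P7@(0, 0, 0) [-y clear] — {P1, P10, P11, P12, P4, P7, P8, P9}
9. P6@(1, 0, 0) [+y clear] — {P1, P10, P11, P12, P4, P6, P7, P8, P9}

P8; P9; P1; P11; P10; P4; P12; P7; P6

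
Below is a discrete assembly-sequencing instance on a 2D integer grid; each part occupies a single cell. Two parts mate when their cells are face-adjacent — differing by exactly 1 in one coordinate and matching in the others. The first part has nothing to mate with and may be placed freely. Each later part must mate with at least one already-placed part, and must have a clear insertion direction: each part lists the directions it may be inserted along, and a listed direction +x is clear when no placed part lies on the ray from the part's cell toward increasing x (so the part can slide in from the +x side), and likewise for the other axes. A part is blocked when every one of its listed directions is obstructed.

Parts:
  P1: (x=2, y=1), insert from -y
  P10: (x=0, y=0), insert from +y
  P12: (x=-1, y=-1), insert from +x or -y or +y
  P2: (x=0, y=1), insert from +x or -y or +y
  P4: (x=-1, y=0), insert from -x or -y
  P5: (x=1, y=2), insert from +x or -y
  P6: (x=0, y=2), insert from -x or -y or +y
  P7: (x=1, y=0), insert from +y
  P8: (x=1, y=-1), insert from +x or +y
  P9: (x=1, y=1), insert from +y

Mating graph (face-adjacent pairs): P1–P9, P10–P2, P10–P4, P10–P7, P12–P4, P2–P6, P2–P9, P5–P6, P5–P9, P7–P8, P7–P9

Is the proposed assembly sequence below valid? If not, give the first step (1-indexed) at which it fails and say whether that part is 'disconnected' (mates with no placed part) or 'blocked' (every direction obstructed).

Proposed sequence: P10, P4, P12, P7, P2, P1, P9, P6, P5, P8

1. P10@(0, 0) [+y clear] — {P10}
2. P4@(-1, 0) [-x clear] — {P10, P4}
3. P12@(-1, -1) [+x clear] — {P10, P12, P4}
4. P7@(1, 0) [+y clear] — {P10, P12, P4, P7}
5. P2@(0, 1) [+x clear] — {P10, P12, P2, P4, P7}
6. P1@(2, 1) — no placed neighbour ⇒ disconnected

Invalid at step 6 (disconnected)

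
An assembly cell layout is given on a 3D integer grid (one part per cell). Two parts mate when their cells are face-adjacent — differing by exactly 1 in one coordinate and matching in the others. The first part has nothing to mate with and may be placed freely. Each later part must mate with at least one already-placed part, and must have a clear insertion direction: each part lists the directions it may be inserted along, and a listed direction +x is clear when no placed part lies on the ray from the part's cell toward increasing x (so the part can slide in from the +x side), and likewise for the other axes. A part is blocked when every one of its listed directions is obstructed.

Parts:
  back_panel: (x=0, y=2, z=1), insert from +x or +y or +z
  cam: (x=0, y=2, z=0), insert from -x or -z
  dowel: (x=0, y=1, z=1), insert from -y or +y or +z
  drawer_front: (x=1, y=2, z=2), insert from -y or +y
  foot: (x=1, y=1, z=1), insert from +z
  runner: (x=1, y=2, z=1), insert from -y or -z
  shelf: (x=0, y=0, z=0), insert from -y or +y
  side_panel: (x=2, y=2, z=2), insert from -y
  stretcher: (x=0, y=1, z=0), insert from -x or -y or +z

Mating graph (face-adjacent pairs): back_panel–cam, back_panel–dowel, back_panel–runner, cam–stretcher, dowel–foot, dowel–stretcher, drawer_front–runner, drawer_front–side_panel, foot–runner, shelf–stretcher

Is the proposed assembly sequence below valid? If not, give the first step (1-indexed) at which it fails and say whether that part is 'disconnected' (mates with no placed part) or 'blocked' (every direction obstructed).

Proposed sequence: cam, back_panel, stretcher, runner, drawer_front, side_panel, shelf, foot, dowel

1. cam@(0, 2, 0) [-x clear] — {cam}
2. back_panel@(0, 2, 1) [+x clear] — {back_panel, cam}
3. stretcher@(0, 1, 0) [-x clear] — {back_panel, cam, stretcher}
4. runner@(1, 2, 1) [-y clear] — {back_panel, cam, runner, stretcher}
5. drawer_front@(1, 2, 2) [-y clear] — {back_panel, cam, drawer_front, runner, stretcher}
6. side_panel@(2, 2, 2) [-y clear] — {back_panel, cam, drawer_front, runner, side_panel, stretcher}
7. shelf@(0, 0, 0) [-y clear] — {back_panel, cam, drawer_front, runner, shelf, side_panel, stretcher}
8. foot@(1, 1, 1) [+z clear] — {back_panel, cam, drawer_front, foot, runner, shelf, side_panel, stretcher}
9. dowel@(0, 1, 1) [-y clear] — {back_panel, cam, dowel, drawer_front, foot, runner, shelf, side_panel, stretcher}

Valid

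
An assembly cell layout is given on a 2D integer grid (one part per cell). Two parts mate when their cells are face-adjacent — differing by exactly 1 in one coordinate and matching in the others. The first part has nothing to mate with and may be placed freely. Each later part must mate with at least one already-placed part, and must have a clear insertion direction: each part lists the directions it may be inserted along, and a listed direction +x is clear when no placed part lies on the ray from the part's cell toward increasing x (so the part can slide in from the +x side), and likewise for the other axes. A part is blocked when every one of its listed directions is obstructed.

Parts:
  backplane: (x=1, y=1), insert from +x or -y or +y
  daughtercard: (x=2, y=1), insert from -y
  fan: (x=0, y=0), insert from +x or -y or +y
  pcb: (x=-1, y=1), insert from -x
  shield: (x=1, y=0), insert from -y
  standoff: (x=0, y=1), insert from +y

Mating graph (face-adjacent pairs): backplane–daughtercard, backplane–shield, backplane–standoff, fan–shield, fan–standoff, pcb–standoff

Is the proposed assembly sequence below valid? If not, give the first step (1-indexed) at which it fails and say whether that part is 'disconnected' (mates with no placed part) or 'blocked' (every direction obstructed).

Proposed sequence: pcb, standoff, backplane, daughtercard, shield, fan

1. pcb@(-1, 1) [-x clear] — {pcb}
2. standoff@(0, 1) [+y clear] — {pcb, standoff}
3. backplane@(1, 1) [+x clear] — {backplane, pcb, standoff}
4. daughtercard@(2, 1) [-y clear] — {backplane, daughtercard, pcb, standoff}
5. shield@(1, 0) [-y clear] — {backplane, daughtercard, pcb, shield, standoff}
6. fan@(0, 0) [-y clear] — {backplane, daughtercard, fan, pcb, shield, standoff}

Valid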